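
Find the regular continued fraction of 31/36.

Run the Euclidean algorithm on 31 and 36; the successive quotients are the partial quotients a_0, a_1, ... (each step inverts the fractional part left over by the previous one):
  31 = 0*36 + 31, so a_0 = 0.
  36 = 1*31 + 5, so a_1 = 1.
  31 = 6*5 + 1, so a_2 = 6.
  5 = 5*1 + 0, so a_3 = 5.
The remainder reaches 0 after 4 divisions, so the expansion has 4 partial quotients, read off in order.

[0; 1, 6, 5]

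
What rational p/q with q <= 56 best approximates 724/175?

211/51

Expand x = 724/175 as a continued fraction with the Euclidean algorithm:
  724 = 4*175 + 24, so a_0 = 4.
  175 = 7*24 + 7, so a_1 = 7.
  24 = 3*7 + 3, so a_2 = 3.
  7 = 2*3 + 1, so a_3 = 2.
  3 = 3*1 + 0, so a_4 = 3.
so x = [4; 7, 3, 2, 3].
Convergents (p_i = a_i*p_{i-1} + p_{i-2}, q_i = a_i*q_{i-1} + q_{i-2} with p_{-2}=0, p_{-1}=1, q_{-2}=1, q_{-1}=0), until the denominator exceeds 56:
  i=0: a_0=4, p_0 = 4*1 + 0 = 4, q_0 = 4*0 + 1 = 1.
  i=1: a_1=7, p_1 = 7*4 + 1 = 29, q_1 = 7*1 + 0 = 7.
  i=2: a_2=3, p_2 = 3*29 + 4 = 91, q_2 = 3*7 + 1 = 22.
  i=3: a_3=2, p_3 = 2*91 + 29 = 211, q_3 = 2*22 + 7 = 51.
  i=4: a_4=3, p_4 = 3*211 + 91 = 724, q_4 = 3*51 + 22 = 175.
q_4 = 175 > 56, so the last convergent with denominator <= 56 is p_3/q_3 = 211/51.
The closest fraction with denominator <= 56 is either p_3/q_3 or the intermediate fraction (k*p_3 + p_2)/(k*q_3 + q_2) with the largest k >= 1 whose denominator stays <= 56; these approach x as k grows, and every other convergent or intermediate fraction in range is farther away.
Largest k: floor((56 - q_2)/q_3) = floor((56 - 22)/51) = 0.
Since k = 0, no intermediate fraction beyond p_3/q_3 has denominator <= 56, so the convergent 211/51 is the closest (its error is |724*51 - 211*175|/(175*51) = 1/8925).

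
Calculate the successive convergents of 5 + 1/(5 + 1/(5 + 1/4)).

Using the convergent recurrence p_i = a_i*p_{i-1} + p_{i-2}, q_i = a_i*q_{i-1} + q_{i-2} with p_{-2}=0, p_{-1}=1, q_{-2}=1, q_{-1}=0:
  i=0: a_0=5, p_0 = 5*1 + 0 = 5, q_0 = 5*0 + 1 = 1.
  i=1: a_1=5, p_1 = 5*5 + 1 = 26, q_1 = 5*1 + 0 = 5.
  i=2: a_2=5, p_2 = 5*26 + 5 = 135, q_2 = 5*5 + 1 = 26.
  i=3: a_3=4, p_3 = 4*135 + 26 = 566, q_3 = 4*26 + 5 = 109.

5/1, 26/5, 135/26, 566/109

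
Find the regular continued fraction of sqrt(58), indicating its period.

Write x_i = (sqrt(58) + m_i)/d_i with (m_0, d_0) = (0, 1). a_0 = floor(sqrt(58)) = 7, since 7^2 = 49 <= 58 < 64 = 8^2.
Iterate m_{i+1} = d_i*a_i - m_i, d_{i+1} = (58 - m_{i+1}^2)/d_i, a_{i+1} = floor((a_0 + m_{i+1})/d_{i+1}):
  m_1 = 1*7 - 0 = 7, d_1 = (58 - 7^2)/1 = 9/1 = 9, a_1 = floor((7 + 7)/9) = 1.
  m_2 = 9*1 - 7 = 2, d_2 = (58 - 2^2)/9 = 54/9 = 6, a_2 = floor((7 + 2)/6) = 1.
  m_3 = 6*1 - 2 = 4, d_3 = (58 - 4^2)/6 = 42/6 = 7, a_3 = floor((7 + 4)/7) = 1.
  m_4 = 7*1 - 4 = 3, d_4 = (58 - 3^2)/7 = 49/7 = 7, a_4 = floor((7 + 3)/7) = 1.
  m_5 = 7*1 - 3 = 4, d_5 = (58 - 4^2)/7 = 42/7 = 6, a_5 = floor((7 + 4)/6) = 1.
  m_6 = 6*1 - 4 = 2, d_6 = (58 - 2^2)/6 = 54/6 = 9, a_6 = floor((7 + 2)/9) = 1.
  m_7 = 9*1 - 2 = 7, d_7 = (58 - 7^2)/9 = 9/9 = 1, a_7 = floor((7 + 7)/1) = 14.
  m_8 = 1*14 - 7 = 7, d_8 = (58 - 7^2)/1 = 9/1 = 9: (m_8, d_8) = (m_1, d_1) = (7, 9), so from here the quotients repeat a_1, ..., a_7; the period length is 7.
Hence the expansion of sqrt(58) is a_0 = 7 followed by the repeating block 1, 1, 1, 1, 1, 1, 14 (period 7).

[7; (1, 1, 1, 1, 1, 1, 14)]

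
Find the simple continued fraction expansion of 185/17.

[10; 1, 7, 2]

Run the Euclidean algorithm on 185 and 17; the successive quotients are the partial quotients a_0, a_1, ... (each step inverts the fractional part left over by the previous one):
  185 = 10*17 + 15, so a_0 = 10.
  17 = 1*15 + 2, so a_1 = 1.
  15 = 7*2 + 1, so a_2 = 7.
  2 = 2*1 + 0, so a_3 = 2.
The remainder reaches 0 after 4 divisions, so the expansion has 4 partial quotients, read off in order.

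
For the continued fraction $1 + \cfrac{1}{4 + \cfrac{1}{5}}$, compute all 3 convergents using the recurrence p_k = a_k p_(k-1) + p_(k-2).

Using the convergent recurrence p_i = a_i*p_{i-1} + p_{i-2}, q_i = a_i*q_{i-1} + q_{i-2} with p_{-2}=0, p_{-1}=1, q_{-2}=1, q_{-1}=0:
  i=0: a_0=1, p_0 = 1*1 + 0 = 1, q_0 = 1*0 + 1 = 1.
  i=1: a_1=4, p_1 = 4*1 + 1 = 5, q_1 = 4*1 + 0 = 4.
  i=2: a_2=5, p_2 = 5*5 + 1 = 26, q_2 = 5*4 + 1 = 21.

1/1, 5/4, 26/21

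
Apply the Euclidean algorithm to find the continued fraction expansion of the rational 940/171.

[5; 2, 85]

Run the Euclidean algorithm on 940 and 171; the successive quotients are the partial quotients a_0, a_1, ... (each step inverts the fractional part left over by the previous one):
  940 = 5*171 + 85, so a_0 = 5.
  171 = 2*85 + 1, so a_1 = 2.
  85 = 85*1 + 0, so a_2 = 85.
The remainder reaches 0 after 3 divisions, so the expansion has 3 partial quotients, read off in order.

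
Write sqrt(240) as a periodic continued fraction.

[15; (2, 30)]

Write x_i = (sqrt(240) + m_i)/d_i with (m_0, d_0) = (0, 1). a_0 = floor(sqrt(240)) = 15, since 15^2 = 225 <= 240 < 256 = 16^2.
Iterate m_{i+1} = d_i*a_i - m_i, d_{i+1} = (240 - m_{i+1}^2)/d_i, a_{i+1} = floor((a_0 + m_{i+1})/d_{i+1}):
  m_1 = 1*15 - 0 = 15, d_1 = (240 - 15^2)/1 = 15/1 = 15, a_1 = floor((15 + 15)/15) = 2.
  m_2 = 15*2 - 15 = 15, d_2 = (240 - 15^2)/15 = 15/15 = 1, a_2 = floor((15 + 15)/1) = 30.
  m_3 = 1*30 - 15 = 15, d_3 = (240 - 15^2)/1 = 15/1 = 15: (m_3, d_3) = (m_1, d_1) = (15, 15), so from here the quotients repeat a_1, a_2; the period length is 2.
Hence the expansion of sqrt(240) is a_0 = 15 followed by the repeating block 2, 30 (period 2).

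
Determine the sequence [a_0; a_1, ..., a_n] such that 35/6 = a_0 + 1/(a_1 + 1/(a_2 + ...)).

[5; 1, 5]

Run the Euclidean algorithm on 35 and 6; the successive quotients are the partial quotients a_0, a_1, ... (each step inverts the fractional part left over by the previous one):
  35 = 5*6 + 5, so a_0 = 5.
  6 = 1*5 + 1, so a_1 = 1.
  5 = 5*1 + 0, so a_2 = 5.
The remainder reaches 0 after 3 divisions, so the expansion has 3 partial quotients, read off in order.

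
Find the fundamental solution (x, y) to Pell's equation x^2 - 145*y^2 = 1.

First expand sqrt(145) as a continued fraction. With x_i = (sqrt(145) + m_i)/d_i and (m_0, d_0) = (0, 1): a_0 = floor(sqrt(145)) = 12, since 12^2 = 144 <= 145 < 169 = 13^2.
Iterate m_{i+1} = d_i*a_i - m_i, d_{i+1} = (145 - m_{i+1}^2)/d_i, a_{i+1} = floor((a_0 + m_{i+1})/d_{i+1}):
  m_1 = 1*12 - 0 = 12, d_1 = (145 - 12^2)/1 = 1/1 = 1, a_1 = floor((12 + 12)/1) = 24.
  m_2 = 1*24 - 12 = 12, d_2 = (145 - 12^2)/1 = 1/1 = 1: (m_2, d_2) = (m_1, d_1) = (12, 1), so from here the quotient a_1 repeats; the period length is 1.
So sqrt(145) = [12; (24)] with period length k = 1.
k is odd, so (p_{k-1}, q_{k-1}) only solves x^2 - 145y^2 = -1 and the fundamental solution of x^2 - 145y^2 = 1 is (p_{2k-1}, q_{2k-1}) = (p_1, q_1); compute convergents through index 1, running through the period twice.
Convergents (p_i = a_i*p_{i-1} + p_{i-2}, q_i = a_i*q_{i-1} + q_{i-2} with p_{-2}=0, p_{-1}=1, q_{-2}=1, q_{-1}=0):
  i=0: a_0=12, p_0 = 12*1 + 0 = 12, q_0 = 12*0 + 1 = 1.
  i=1: a_1=24, p_1 = 24*12 + 1 = 289, q_1 = 24*1 + 0 = 24.
Indeed p_0^2 - 145*q_0^2 = 144 - 145 = -1, not +1.
Check: 289^2 - 145*24^2 = 83521 - 83520 = 1, so (x, y) = (289, 24) solves the equation, and by the theorem it is the least positive solution.

(x, y) = (289, 24)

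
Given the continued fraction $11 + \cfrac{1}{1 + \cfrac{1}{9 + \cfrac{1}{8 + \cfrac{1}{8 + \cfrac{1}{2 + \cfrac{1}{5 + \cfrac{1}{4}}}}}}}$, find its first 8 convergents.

11/1, 12/1, 119/10, 964/81, 7831/658, 16626/1397, 90961/7643, 380470/31969

Using the convergent recurrence p_i = a_i*p_{i-1} + p_{i-2}, q_i = a_i*q_{i-1} + q_{i-2} with p_{-2}=0, p_{-1}=1, q_{-2}=1, q_{-1}=0:
  i=0: a_0=11, p_0 = 11*1 + 0 = 11, q_0 = 11*0 + 1 = 1.
  i=1: a_1=1, p_1 = 1*11 + 1 = 12, q_1 = 1*1 + 0 = 1.
  i=2: a_2=9, p_2 = 9*12 + 11 = 119, q_2 = 9*1 + 1 = 10.
  i=3: a_3=8, p_3 = 8*119 + 12 = 964, q_3 = 8*10 + 1 = 81.
  i=4: a_4=8, p_4 = 8*964 + 119 = 7831, q_4 = 8*81 + 10 = 658.
  i=5: a_5=2, p_5 = 2*7831 + 964 = 16626, q_5 = 2*658 + 81 = 1397.
  i=6: a_6=5, p_6 = 5*16626 + 7831 = 90961, q_6 = 5*1397 + 658 = 7643.
  i=7: a_7=4, p_7 = 4*90961 + 16626 = 380470, q_7 = 4*7643 + 1397 = 31969.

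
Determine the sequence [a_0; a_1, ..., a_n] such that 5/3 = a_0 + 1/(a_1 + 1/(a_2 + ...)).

Run the Euclidean algorithm on 5 and 3; the successive quotients are the partial quotients a_0, a_1, ... (each step inverts the fractional part left over by the previous one):
  5 = 1*3 + 2, so a_0 = 1.
  3 = 1*2 + 1, so a_1 = 1.
  2 = 2*1 + 0, so a_2 = 2.
The remainder reaches 0 after 3 divisions, so the expansion has 3 partial quotients, read off in order.

[1; 1, 2]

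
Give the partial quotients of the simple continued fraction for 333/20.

[16; 1, 1, 1, 6]

Run the Euclidean algorithm on 333 and 20; the successive quotients are the partial quotients a_0, a_1, ... (each step inverts the fractional part left over by the previous one):
  333 = 16*20 + 13, so a_0 = 16.
  20 = 1*13 + 7, so a_1 = 1.
  13 = 1*7 + 6, so a_2 = 1.
  7 = 1*6 + 1, so a_3 = 1.
  6 = 6*1 + 0, so a_4 = 6.
The remainder reaches 0 after 5 divisions, so the expansion has 5 partial quotients, read off in order.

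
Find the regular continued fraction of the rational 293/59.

[4; 1, 28, 2]

Run the Euclidean algorithm on 293 and 59; the successive quotients are the partial quotients a_0, a_1, ... (each step inverts the fractional part left over by the previous one):
  293 = 4*59 + 57, so a_0 = 4.
  59 = 1*57 + 2, so a_1 = 1.
  57 = 28*2 + 1, so a_2 = 28.
  2 = 2*1 + 0, so a_3 = 2.
The remainder reaches 0 after 4 divisions, so the expansion has 4 partial quotients, read off in order.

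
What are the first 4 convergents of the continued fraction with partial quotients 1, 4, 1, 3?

1/1, 5/4, 6/5, 23/19

Using the convergent recurrence p_i = a_i*p_{i-1} + p_{i-2}, q_i = a_i*q_{i-1} + q_{i-2} with p_{-2}=0, p_{-1}=1, q_{-2}=1, q_{-1}=0:
  i=0: a_0=1, p_0 = 1*1 + 0 = 1, q_0 = 1*0 + 1 = 1.
  i=1: a_1=4, p_1 = 4*1 + 1 = 5, q_1 = 4*1 + 0 = 4.
  i=2: a_2=1, p_2 = 1*5 + 1 = 6, q_2 = 1*4 + 1 = 5.
  i=3: a_3=3, p_3 = 3*6 + 5 = 23, q_3 = 3*5 + 4 = 19.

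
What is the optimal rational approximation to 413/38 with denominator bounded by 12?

Expand x = 413/38 as a continued fraction with the Euclidean algorithm:
  413 = 10*38 + 33, so a_0 = 10.
  38 = 1*33 + 5, so a_1 = 1.
  33 = 6*5 + 3, so a_2 = 6.
  5 = 1*3 + 2, so a_3 = 1.
  3 = 1*2 + 1, so a_4 = 1.
  2 = 2*1 + 0, so a_5 = 2.
so x = [10; 1, 6, 1, 1, 2].
Convergents (p_i = a_i*p_{i-1} + p_{i-2}, q_i = a_i*q_{i-1} + q_{i-2} with p_{-2}=0, p_{-1}=1, q_{-2}=1, q_{-1}=0), until the denominator exceeds 12:
  i=0: a_0=10, p_0 = 10*1 + 0 = 10, q_0 = 10*0 + 1 = 1.
  i=1: a_1=1, p_1 = 1*10 + 1 = 11, q_1 = 1*1 + 0 = 1.
  i=2: a_2=6, p_2 = 6*11 + 10 = 76, q_2 = 6*1 + 1 = 7.
  i=3: a_3=1, p_3 = 1*76 + 11 = 87, q_3 = 1*7 + 1 = 8.
  i=4: a_4=1, p_4 = 1*87 + 76 = 163, q_4 = 1*8 + 7 = 15.
q_4 = 15 > 12, so the last convergent with denominator <= 12 is p_3/q_3 = 87/8.
The closest fraction with denominator <= 12 is either p_3/q_3 or the intermediate fraction (k*p_3 + p_2)/(k*q_3 + q_2) with the largest k >= 1 whose denominator stays <= 12; these approach x as k grows, and every other convergent or intermediate fraction in range is farther away.
Largest k: floor((12 - q_2)/q_3) = floor((12 - 7)/8) = 0.
Since k = 0, no intermediate fraction beyond p_3/q_3 has denominator <= 12, so the convergent 87/8 is the closest (its error is |413*8 - 87*38|/(38*8) = 2/304).

87/8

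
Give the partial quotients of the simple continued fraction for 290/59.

Run the Euclidean algorithm on 290 and 59; the successive quotients are the partial quotients a_0, a_1, ... (each step inverts the fractional part left over by the previous one):
  290 = 4*59 + 54, so a_0 = 4.
  59 = 1*54 + 5, so a_1 = 1.
  54 = 10*5 + 4, so a_2 = 10.
  5 = 1*4 + 1, so a_3 = 1.
  4 = 4*1 + 0, so a_4 = 4.
The remainder reaches 0 after 5 divisions, so the expansion has 5 partial quotients, read off in order.

[4; 1, 10, 1, 4]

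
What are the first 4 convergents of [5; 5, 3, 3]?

Using the convergent recurrence p_i = a_i*p_{i-1} + p_{i-2}, q_i = a_i*q_{i-1} + q_{i-2} with p_{-2}=0, p_{-1}=1, q_{-2}=1, q_{-1}=0:
  i=0: a_0=5, p_0 = 5*1 + 0 = 5, q_0 = 5*0 + 1 = 1.
  i=1: a_1=5, p_1 = 5*5 + 1 = 26, q_1 = 5*1 + 0 = 5.
  i=2: a_2=3, p_2 = 3*26 + 5 = 83, q_2 = 3*5 + 1 = 16.
  i=3: a_3=3, p_3 = 3*83 + 26 = 275, q_3 = 3*16 + 5 = 53.

5/1, 26/5, 83/16, 275/53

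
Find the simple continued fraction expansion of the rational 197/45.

Run the Euclidean algorithm on 197 and 45; the successive quotients are the partial quotients a_0, a_1, ... (each step inverts the fractional part left over by the previous one):
  197 = 4*45 + 17, so a_0 = 4.
  45 = 2*17 + 11, so a_1 = 2.
  17 = 1*11 + 6, so a_2 = 1.
  11 = 1*6 + 5, so a_3 = 1.
  6 = 1*5 + 1, so a_4 = 1.
  5 = 5*1 + 0, so a_5 = 5.
The remainder reaches 0 after 6 divisions, so the expansion has 6 partial quotients, read off in order.

[4; 2, 1, 1, 1, 5]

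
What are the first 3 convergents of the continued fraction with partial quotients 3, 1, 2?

3/1, 4/1, 11/3

Using the convergent recurrence p_i = a_i*p_{i-1} + p_{i-2}, q_i = a_i*q_{i-1} + q_{i-2} with p_{-2}=0, p_{-1}=1, q_{-2}=1, q_{-1}=0:
  i=0: a_0=3, p_0 = 3*1 + 0 = 3, q_0 = 3*0 + 1 = 1.
  i=1: a_1=1, p_1 = 1*3 + 1 = 4, q_1 = 1*1 + 0 = 1.
  i=2: a_2=2, p_2 = 2*4 + 3 = 11, q_2 = 2*1 + 1 = 3.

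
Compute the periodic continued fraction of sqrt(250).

Write x_i = (sqrt(250) + m_i)/d_i with (m_0, d_0) = (0, 1). a_0 = floor(sqrt(250)) = 15, since 15^2 = 225 <= 250 < 256 = 16^2.
Iterate m_{i+1} = d_i*a_i - m_i, d_{i+1} = (250 - m_{i+1}^2)/d_i, a_{i+1} = floor((a_0 + m_{i+1})/d_{i+1}):
  m_1 = 1*15 - 0 = 15, d_1 = (250 - 15^2)/1 = 25/1 = 25, a_1 = floor((15 + 15)/25) = 1.
  m_2 = 25*1 - 15 = 10, d_2 = (250 - 10^2)/25 = 150/25 = 6, a_2 = floor((15 + 10)/6) = 4.
  m_3 = 6*4 - 10 = 14, d_3 = (250 - 14^2)/6 = 54/6 = 9, a_3 = floor((15 + 14)/9) = 3.
  m_4 = 9*3 - 14 = 13, d_4 = (250 - 13^2)/9 = 81/9 = 9, a_4 = floor((15 + 13)/9) = 3.
  m_5 = 9*3 - 13 = 14, d_5 = (250 - 14^2)/9 = 54/9 = 6, a_5 = floor((15 + 14)/6) = 4.
  m_6 = 6*4 - 14 = 10, d_6 = (250 - 10^2)/6 = 150/6 = 25, a_6 = floor((15 + 10)/25) = 1.
  m_7 = 25*1 - 10 = 15, d_7 = (250 - 15^2)/25 = 25/25 = 1, a_7 = floor((15 + 15)/1) = 30.
  m_8 = 1*30 - 15 = 15, d_8 = (250 - 15^2)/1 = 25/1 = 25: (m_8, d_8) = (m_1, d_1) = (15, 25), so from here the quotients repeat a_1, ..., a_7; the period length is 7.
Hence the expansion of sqrt(250) is a_0 = 15 followed by the repeating block 1, 4, 3, 3, 4, 1, 30 (period 7).

[15; (1, 4, 3, 3, 4, 1, 30)]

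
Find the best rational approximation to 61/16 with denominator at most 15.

Expand x = 61/16 as a continued fraction with the Euclidean algorithm:
  61 = 3*16 + 13, so a_0 = 3.
  16 = 1*13 + 3, so a_1 = 1.
  13 = 4*3 + 1, so a_2 = 4.
  3 = 3*1 + 0, so a_3 = 3.
so x = [3; 1, 4, 3].
Convergents (p_i = a_i*p_{i-1} + p_{i-2}, q_i = a_i*q_{i-1} + q_{i-2} with p_{-2}=0, p_{-1}=1, q_{-2}=1, q_{-1}=0), until the denominator exceeds 15:
  i=0: a_0=3, p_0 = 3*1 + 0 = 3, q_0 = 3*0 + 1 = 1.
  i=1: a_1=1, p_1 = 1*3 + 1 = 4, q_1 = 1*1 + 0 = 1.
  i=2: a_2=4, p_2 = 4*4 + 3 = 19, q_2 = 4*1 + 1 = 5.
  i=3: a_3=3, p_3 = 3*19 + 4 = 61, q_3 = 3*5 + 1 = 16.
q_3 = 16 > 15, so the last convergent with denominator <= 15 is p_2/q_2 = 19/5.
The closest fraction with denominator <= 15 is either p_2/q_2 or the intermediate fraction (k*p_2 + p_1)/(k*q_2 + q_1) with the largest k >= 1 whose denominator stays <= 15; these approach x as k grows, and every other convergent or intermediate fraction in range is farther away.
Largest k: floor((15 - q_1)/q_2) = floor((15 - 1)/5) = 2.
That gives (2*19 + 4)/(2*5 + 1) = 42/11.
Compare the errors: |x - 19/5| = |61*5 - 19*16|/(16*5) = 1/80, and |x - 42/11| = |61*11 - 42*16|/(16*11) = 1/176.
Cross-multiplying, 1*80 = 80 < 176 = 1*176, so 1/176 is smaller: the intermediate fraction 42/11 is closer to x than 19/5.

42/11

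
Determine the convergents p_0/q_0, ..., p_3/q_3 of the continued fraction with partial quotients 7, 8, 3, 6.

7/1, 57/8, 178/25, 1125/158

Using the convergent recurrence p_i = a_i*p_{i-1} + p_{i-2}, q_i = a_i*q_{i-1} + q_{i-2} with p_{-2}=0, p_{-1}=1, q_{-2}=1, q_{-1}=0:
  i=0: a_0=7, p_0 = 7*1 + 0 = 7, q_0 = 7*0 + 1 = 1.
  i=1: a_1=8, p_1 = 8*7 + 1 = 57, q_1 = 8*1 + 0 = 8.
  i=2: a_2=3, p_2 = 3*57 + 7 = 178, q_2 = 3*8 + 1 = 25.
  i=3: a_3=6, p_3 = 6*178 + 57 = 1125, q_3 = 6*25 + 8 = 158.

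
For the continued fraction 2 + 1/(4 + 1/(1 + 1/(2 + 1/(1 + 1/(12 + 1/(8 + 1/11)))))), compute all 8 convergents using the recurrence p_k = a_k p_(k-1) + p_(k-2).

Using the convergent recurrence p_i = a_i*p_{i-1} + p_{i-2}, q_i = a_i*q_{i-1} + q_{i-2} with p_{-2}=0, p_{-1}=1, q_{-2}=1, q_{-1}=0:
  i=0: a_0=2, p_0 = 2*1 + 0 = 2, q_0 = 2*0 + 1 = 1.
  i=1: a_1=4, p_1 = 4*2 + 1 = 9, q_1 = 4*1 + 0 = 4.
  i=2: a_2=1, p_2 = 1*9 + 2 = 11, q_2 = 1*4 + 1 = 5.
  i=3: a_3=2, p_3 = 2*11 + 9 = 31, q_3 = 2*5 + 4 = 14.
  i=4: a_4=1, p_4 = 1*31 + 11 = 42, q_4 = 1*14 + 5 = 19.
  i=5: a_5=12, p_5 = 12*42 + 31 = 535, q_5 = 12*19 + 14 = 242.
  i=6: a_6=8, p_6 = 8*535 + 42 = 4322, q_6 = 8*242 + 19 = 1955.
  i=7: a_7=11, p_7 = 11*4322 + 535 = 48077, q_7 = 11*1955 + 242 = 21747.

2/1, 9/4, 11/5, 31/14, 42/19, 535/242, 4322/1955, 48077/21747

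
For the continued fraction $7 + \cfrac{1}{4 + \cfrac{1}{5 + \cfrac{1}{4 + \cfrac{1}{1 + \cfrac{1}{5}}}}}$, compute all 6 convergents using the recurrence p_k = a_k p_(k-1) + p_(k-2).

Using the convergent recurrence p_i = a_i*p_{i-1} + p_{i-2}, q_i = a_i*q_{i-1} + q_{i-2} with p_{-2}=0, p_{-1}=1, q_{-2}=1, q_{-1}=0:
  i=0: a_0=7, p_0 = 7*1 + 0 = 7, q_0 = 7*0 + 1 = 1.
  i=1: a_1=4, p_1 = 4*7 + 1 = 29, q_1 = 4*1 + 0 = 4.
  i=2: a_2=5, p_2 = 5*29 + 7 = 152, q_2 = 5*4 + 1 = 21.
  i=3: a_3=4, p_3 = 4*152 + 29 = 637, q_3 = 4*21 + 4 = 88.
  i=4: a_4=1, p_4 = 1*637 + 152 = 789, q_4 = 1*88 + 21 = 109.
  i=5: a_5=5, p_5 = 5*789 + 637 = 4582, q_5 = 5*109 + 88 = 633.

7/1, 29/4, 152/21, 637/88, 789/109, 4582/633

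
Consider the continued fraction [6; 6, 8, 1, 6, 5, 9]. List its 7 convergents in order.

6/1, 37/6, 302/49, 339/55, 2336/379, 12019/1950, 110507/17929

Using the convergent recurrence p_i = a_i*p_{i-1} + p_{i-2}, q_i = a_i*q_{i-1} + q_{i-2} with p_{-2}=0, p_{-1}=1, q_{-2}=1, q_{-1}=0:
  i=0: a_0=6, p_0 = 6*1 + 0 = 6, q_0 = 6*0 + 1 = 1.
  i=1: a_1=6, p_1 = 6*6 + 1 = 37, q_1 = 6*1 + 0 = 6.
  i=2: a_2=8, p_2 = 8*37 + 6 = 302, q_2 = 8*6 + 1 = 49.
  i=3: a_3=1, p_3 = 1*302 + 37 = 339, q_3 = 1*49 + 6 = 55.
  i=4: a_4=6, p_4 = 6*339 + 302 = 2336, q_4 = 6*55 + 49 = 379.
  i=5: a_5=5, p_5 = 5*2336 + 339 = 12019, q_5 = 5*379 + 55 = 1950.
  i=6: a_6=9, p_6 = 9*12019 + 2336 = 110507, q_6 = 9*1950 + 379 = 17929.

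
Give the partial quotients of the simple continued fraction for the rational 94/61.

[1; 1, 1, 5, 1, 1, 2]

Run the Euclidean algorithm on 94 and 61; the successive quotients are the partial quotients a_0, a_1, ... (each step inverts the fractional part left over by the previous one):
  94 = 1*61 + 33, so a_0 = 1.
  61 = 1*33 + 28, so a_1 = 1.
  33 = 1*28 + 5, so a_2 = 1.
  28 = 5*5 + 3, so a_3 = 5.
  5 = 1*3 + 2, so a_4 = 1.
  3 = 1*2 + 1, so a_5 = 1.
  2 = 2*1 + 0, so a_6 = 2.
The remainder reaches 0 after 7 divisions, so the expansion has 7 partial quotients, read off in order.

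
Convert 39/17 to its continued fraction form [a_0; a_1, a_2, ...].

[2; 3, 2, 2]

Run the Euclidean algorithm on 39 and 17; the successive quotients are the partial quotients a_0, a_1, ... (each step inverts the fractional part left over by the previous one):
  39 = 2*17 + 5, so a_0 = 2.
  17 = 3*5 + 2, so a_1 = 3.
  5 = 2*2 + 1, so a_2 = 2.
  2 = 2*1 + 0, so a_3 = 2.
The remainder reaches 0 after 4 divisions, so the expansion has 4 partial quotients, read off in order.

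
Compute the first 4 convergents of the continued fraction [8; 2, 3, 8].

8/1, 17/2, 59/7, 489/58

Using the convergent recurrence p_i = a_i*p_{i-1} + p_{i-2}, q_i = a_i*q_{i-1} + q_{i-2} with p_{-2}=0, p_{-1}=1, q_{-2}=1, q_{-1}=0:
  i=0: a_0=8, p_0 = 8*1 + 0 = 8, q_0 = 8*0 + 1 = 1.
  i=1: a_1=2, p_1 = 2*8 + 1 = 17, q_1 = 2*1 + 0 = 2.
  i=2: a_2=3, p_2 = 3*17 + 8 = 59, q_2 = 3*2 + 1 = 7.
  i=3: a_3=8, p_3 = 8*59 + 17 = 489, q_3 = 8*7 + 2 = 58.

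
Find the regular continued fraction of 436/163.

Run the Euclidean algorithm on 436 and 163; the successive quotients are the partial quotients a_0, a_1, ... (each step inverts the fractional part left over by the previous one):
  436 = 2*163 + 110, so a_0 = 2.
  163 = 1*110 + 53, so a_1 = 1.
  110 = 2*53 + 4, so a_2 = 2.
  53 = 13*4 + 1, so a_3 = 13.
  4 = 4*1 + 0, so a_4 = 4.
The remainder reaches 0 after 5 divisions, so the expansion has 5 partial quotients, read off in order.

[2; 1, 2, 13, 4]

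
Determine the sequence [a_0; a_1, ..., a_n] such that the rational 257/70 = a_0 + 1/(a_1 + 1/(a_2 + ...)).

[3; 1, 2, 23]

Run the Euclidean algorithm on 257 and 70; the successive quotients are the partial quotients a_0, a_1, ... (each step inverts the fractional part left over by the previous one):
  257 = 3*70 + 47, so a_0 = 3.
  70 = 1*47 + 23, so a_1 = 1.
  47 = 2*23 + 1, so a_2 = 2.
  23 = 23*1 + 0, so a_3 = 23.
The remainder reaches 0 after 4 divisions, so the expansion has 4 partial quotients, read off in order.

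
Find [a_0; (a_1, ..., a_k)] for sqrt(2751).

[52; (2, 4, 2, 104)]

Write x_i = (sqrt(2751) + m_i)/d_i with (m_0, d_0) = (0, 1). a_0 = floor(sqrt(2751)) = 52, since 52^2 = 2704 <= 2751 < 2809 = 53^2.
Iterate m_{i+1} = d_i*a_i - m_i, d_{i+1} = (2751 - m_{i+1}^2)/d_i, a_{i+1} = floor((a_0 + m_{i+1})/d_{i+1}):
  m_1 = 1*52 - 0 = 52, d_1 = (2751 - 52^2)/1 = 47/1 = 47, a_1 = floor((52 + 52)/47) = 2.
  m_2 = 47*2 - 52 = 42, d_2 = (2751 - 42^2)/47 = 987/47 = 21, a_2 = floor((52 + 42)/21) = 4.
  m_3 = 21*4 - 42 = 42, d_3 = (2751 - 42^2)/21 = 987/21 = 47, a_3 = floor((52 + 42)/47) = 2.
  m_4 = 47*2 - 42 = 52, d_4 = (2751 - 52^2)/47 = 47/47 = 1, a_4 = floor((52 + 52)/1) = 104.
  m_5 = 1*104 - 52 = 52, d_5 = (2751 - 52^2)/1 = 47/1 = 47: (m_5, d_5) = (m_1, d_1) = (52, 47), so from here the quotients repeat a_1, ..., a_4; the period length is 4.
Hence the expansion of sqrt(2751) is a_0 = 52 followed by the repeating block 2, 4, 2, 104 (period 4).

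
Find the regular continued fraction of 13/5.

Run the Euclidean algorithm on 13 and 5; the successive quotients are the partial quotients a_0, a_1, ... (each step inverts the fractional part left over by the previous one):
  13 = 2*5 + 3, so a_0 = 2.
  5 = 1*3 + 2, so a_1 = 1.
  3 = 1*2 + 1, so a_2 = 1.
  2 = 2*1 + 0, so a_3 = 2.
The remainder reaches 0 after 4 divisions, so the expansion has 4 partial quotients, read off in order.

[2; 1, 1, 2]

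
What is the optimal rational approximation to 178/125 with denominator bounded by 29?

Expand x = 178/125 as a continued fraction with the Euclidean algorithm:
  178 = 1*125 + 53, so a_0 = 1.
  125 = 2*53 + 19, so a_1 = 2.
  53 = 2*19 + 15, so a_2 = 2.
  19 = 1*15 + 4, so a_3 = 1.
  15 = 3*4 + 3, so a_4 = 3.
  4 = 1*3 + 1, so a_5 = 1.
  3 = 3*1 + 0, so a_6 = 3.
so x = [1; 2, 2, 1, 3, 1, 3].
Convergents (p_i = a_i*p_{i-1} + p_{i-2}, q_i = a_i*q_{i-1} + q_{i-2} with p_{-2}=0, p_{-1}=1, q_{-2}=1, q_{-1}=0), until the denominator exceeds 29:
  i=0: a_0=1, p_0 = 1*1 + 0 = 1, q_0 = 1*0 + 1 = 1.
  i=1: a_1=2, p_1 = 2*1 + 1 = 3, q_1 = 2*1 + 0 = 2.
  i=2: a_2=2, p_2 = 2*3 + 1 = 7, q_2 = 2*2 + 1 = 5.
  i=3: a_3=1, p_3 = 1*7 + 3 = 10, q_3 = 1*5 + 2 = 7.
  i=4: a_4=3, p_4 = 3*10 + 7 = 37, q_4 = 3*7 + 5 = 26.
  i=5: a_5=1, p_5 = 1*37 + 10 = 47, q_5 = 1*26 + 7 = 33.
q_5 = 33 > 29, so the last convergent with denominator <= 29 is p_4/q_4 = 37/26.
The closest fraction with denominator <= 29 is either p_4/q_4 or the intermediate fraction (k*p_4 + p_3)/(k*q_4 + q_3) with the largest k >= 1 whose denominator stays <= 29; these approach x as k grows, and every other convergent or intermediate fraction in range is farther away.
Largest k: floor((29 - q_3)/q_4) = floor((29 - 7)/26) = 0.
Since k = 0, no intermediate fraction beyond p_4/q_4 has denominator <= 29, so the convergent 37/26 is the closest (its error is |178*26 - 37*125|/(125*26) = 3/3250).

37/26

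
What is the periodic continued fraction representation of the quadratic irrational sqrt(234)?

Write x_i = (sqrt(234) + m_i)/d_i with (m_0, d_0) = (0, 1). a_0 = floor(sqrt(234)) = 15, since 15^2 = 225 <= 234 < 256 = 16^2.
Iterate m_{i+1} = d_i*a_i - m_i, d_{i+1} = (234 - m_{i+1}^2)/d_i, a_{i+1} = floor((a_0 + m_{i+1})/d_{i+1}):
  m_1 = 1*15 - 0 = 15, d_1 = (234 - 15^2)/1 = 9/1 = 9, a_1 = floor((15 + 15)/9) = 3.
  m_2 = 9*3 - 15 = 12, d_2 = (234 - 12^2)/9 = 90/9 = 10, a_2 = floor((15 + 12)/10) = 2.
  m_3 = 10*2 - 12 = 8, d_3 = (234 - 8^2)/10 = 170/10 = 17, a_3 = floor((15 + 8)/17) = 1.
  m_4 = 17*1 - 8 = 9, d_4 = (234 - 9^2)/17 = 153/17 = 9, a_4 = floor((15 + 9)/9) = 2.
  m_5 = 9*2 - 9 = 9, d_5 = (234 - 9^2)/9 = 153/9 = 17, a_5 = floor((15 + 9)/17) = 1.
  m_6 = 17*1 - 9 = 8, d_6 = (234 - 8^2)/17 = 170/17 = 10, a_6 = floor((15 + 8)/10) = 2.
  m_7 = 10*2 - 8 = 12, d_7 = (234 - 12^2)/10 = 90/10 = 9, a_7 = floor((15 + 12)/9) = 3.
  m_8 = 9*3 - 12 = 15, d_8 = (234 - 15^2)/9 = 9/9 = 1, a_8 = floor((15 + 15)/1) = 30.
  m_9 = 1*30 - 15 = 15, d_9 = (234 - 15^2)/1 = 9/1 = 9: (m_9, d_9) = (m_1, d_1) = (15, 9), so from here the quotients repeat a_1, ..., a_8; the period length is 8.
Hence the expansion of sqrt(234) is a_0 = 15 followed by the repeating block 3, 2, 1, 2, 1, 2, 3, 30 (period 8).

[15; (3, 2, 1, 2, 1, 2, 3, 30)]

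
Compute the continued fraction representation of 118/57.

[2; 14, 4]

Run the Euclidean algorithm on 118 and 57; the successive quotients are the partial quotients a_0, a_1, ... (each step inverts the fractional part left over by the previous one):
  118 = 2*57 + 4, so a_0 = 2.
  57 = 14*4 + 1, so a_1 = 14.
  4 = 4*1 + 0, so a_2 = 4.
The remainder reaches 0 after 3 divisions, so the expansion has 3 partial quotients, read off in order.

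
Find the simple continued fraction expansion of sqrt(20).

[4; (2, 8)]

Write x_i = (sqrt(20) + m_i)/d_i with (m_0, d_0) = (0, 1). a_0 = floor(sqrt(20)) = 4, since 4^2 = 16 <= 20 < 25 = 5^2.
Iterate m_{i+1} = d_i*a_i - m_i, d_{i+1} = (20 - m_{i+1}^2)/d_i, a_{i+1} = floor((a_0 + m_{i+1})/d_{i+1}):
  m_1 = 1*4 - 0 = 4, d_1 = (20 - 4^2)/1 = 4/1 = 4, a_1 = floor((4 + 4)/4) = 2.
  m_2 = 4*2 - 4 = 4, d_2 = (20 - 4^2)/4 = 4/4 = 1, a_2 = floor((4 + 4)/1) = 8.
  m_3 = 1*8 - 4 = 4, d_3 = (20 - 4^2)/1 = 4/1 = 4: (m_3, d_3) = (m_1, d_1) = (4, 4), so from here the quotients repeat a_1, a_2; the period length is 2.
Hence the expansion of sqrt(20) is a_0 = 4 followed by the repeating block 2, 8 (period 2).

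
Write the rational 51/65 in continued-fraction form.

[0; 1, 3, 1, 1, 1, 4]

Run the Euclidean algorithm on 51 and 65; the successive quotients are the partial quotients a_0, a_1, ... (each step inverts the fractional part left over by the previous one):
  51 = 0*65 + 51, so a_0 = 0.
  65 = 1*51 + 14, so a_1 = 1.
  51 = 3*14 + 9, so a_2 = 3.
  14 = 1*9 + 5, so a_3 = 1.
  9 = 1*5 + 4, so a_4 = 1.
  5 = 1*4 + 1, so a_5 = 1.
  4 = 4*1 + 0, so a_6 = 4.
The remainder reaches 0 after 7 divisions, so the expansion has 7 partial quotients, read off in order.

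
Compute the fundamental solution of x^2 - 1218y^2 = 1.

(x, y) = (349, 10)

First expand sqrt(1218) as a continued fraction. With x_i = (sqrt(1218) + m_i)/d_i and (m_0, d_0) = (0, 1): a_0 = floor(sqrt(1218)) = 34, since 34^2 = 1156 <= 1218 < 1225 = 35^2.
Iterate m_{i+1} = d_i*a_i - m_i, d_{i+1} = (1218 - m_{i+1}^2)/d_i, a_{i+1} = floor((a_0 + m_{i+1})/d_{i+1}):
  m_1 = 1*34 - 0 = 34, d_1 = (1218 - 34^2)/1 = 62/1 = 62, a_1 = floor((34 + 34)/62) = 1.
  m_2 = 62*1 - 34 = 28, d_2 = (1218 - 28^2)/62 = 434/62 = 7, a_2 = floor((34 + 28)/7) = 8.
  m_3 = 7*8 - 28 = 28, d_3 = (1218 - 28^2)/7 = 434/7 = 62, a_3 = floor((34 + 28)/62) = 1.
  m_4 = 62*1 - 28 = 34, d_4 = (1218 - 34^2)/62 = 62/62 = 1, a_4 = floor((34 + 34)/1) = 68.
  m_5 = 1*68 - 34 = 34, d_5 = (1218 - 34^2)/1 = 62/1 = 62: (m_5, d_5) = (m_1, d_1) = (34, 62), so from here the quotients repeat a_1, ..., a_4; the period length is 4.
So sqrt(1218) = [34; (1, 8, 1, 68)] with period length k = 4.
k is even, so the fundamental solution of x^2 - 1218y^2 = 1 is (p_{k-1}, q_{k-1}) = (p_3, q_3); compute convergents through index 3.
Convergents (p_i = a_i*p_{i-1} + p_{i-2}, q_i = a_i*q_{i-1} + q_{i-2} with p_{-2}=0, p_{-1}=1, q_{-2}=1, q_{-1}=0):
  i=0: a_0=34, p_0 = 34*1 + 0 = 34, q_0 = 34*0 + 1 = 1.
  i=1: a_1=1, p_1 = 1*34 + 1 = 35, q_1 = 1*1 + 0 = 1.
  i=2: a_2=8, p_2 = 8*35 + 34 = 314, q_2 = 8*1 + 1 = 9.
  i=3: a_3=1, p_3 = 1*314 + 35 = 349, q_3 = 1*9 + 1 = 10.
Check: 349^2 - 1218*10^2 = 121801 - 121800 = 1, so (x, y) = (349, 10) solves the equation, and by the theorem it is the least positive solution.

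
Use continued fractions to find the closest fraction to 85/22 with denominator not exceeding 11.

27/7

Expand x = 85/22 as a continued fraction with the Euclidean algorithm:
  85 = 3*22 + 19, so a_0 = 3.
  22 = 1*19 + 3, so a_1 = 1.
  19 = 6*3 + 1, so a_2 = 6.
  3 = 3*1 + 0, so a_3 = 3.
so x = [3; 1, 6, 3].
Convergents (p_i = a_i*p_{i-1} + p_{i-2}, q_i = a_i*q_{i-1} + q_{i-2} with p_{-2}=0, p_{-1}=1, q_{-2}=1, q_{-1}=0), until the denominator exceeds 11:
  i=0: a_0=3, p_0 = 3*1 + 0 = 3, q_0 = 3*0 + 1 = 1.
  i=1: a_1=1, p_1 = 1*3 + 1 = 4, q_1 = 1*1 + 0 = 1.
  i=2: a_2=6, p_2 = 6*4 + 3 = 27, q_2 = 6*1 + 1 = 7.
  i=3: a_3=3, p_3 = 3*27 + 4 = 85, q_3 = 3*7 + 1 = 22.
q_3 = 22 > 11, so the last convergent with denominator <= 11 is p_2/q_2 = 27/7.
The closest fraction with denominator <= 11 is either p_2/q_2 or the intermediate fraction (k*p_2 + p_1)/(k*q_2 + q_1) with the largest k >= 1 whose denominator stays <= 11; these approach x as k grows, and every other convergent or intermediate fraction in range is farther away.
Largest k: floor((11 - q_1)/q_2) = floor((11 - 1)/7) = 1.
That gives (1*27 + 4)/(1*7 + 1) = 31/8.
Compare the errors: |x - 27/7| = |85*7 - 27*22|/(22*7) = 1/154, and |x - 31/8| = |85*8 - 31*22|/(22*8) = 2/176.
Cross-multiplying, 1*176 = 176 < 308 = 2*154, so 1/154 is smaller: the convergent 27/7 is closer to x than 31/8.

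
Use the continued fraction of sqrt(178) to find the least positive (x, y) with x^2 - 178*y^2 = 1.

First expand sqrt(178) as a continued fraction. With x_i = (sqrt(178) + m_i)/d_i and (m_0, d_0) = (0, 1): a_0 = floor(sqrt(178)) = 13, since 13^2 = 169 <= 178 < 196 = 14^2.
Iterate m_{i+1} = d_i*a_i - m_i, d_{i+1} = (178 - m_{i+1}^2)/d_i, a_{i+1} = floor((a_0 + m_{i+1})/d_{i+1}):
  m_1 = 1*13 - 0 = 13, d_1 = (178 - 13^2)/1 = 9/1 = 9, a_1 = floor((13 + 13)/9) = 2.
  m_2 = 9*2 - 13 = 5, d_2 = (178 - 5^2)/9 = 153/9 = 17, a_2 = floor((13 + 5)/17) = 1.
  m_3 = 17*1 - 5 = 12, d_3 = (178 - 12^2)/17 = 34/17 = 2, a_3 = floor((13 + 12)/2) = 12.
  m_4 = 2*12 - 12 = 12, d_4 = (178 - 12^2)/2 = 34/2 = 17, a_4 = floor((13 + 12)/17) = 1.
  m_5 = 17*1 - 12 = 5, d_5 = (178 - 5^2)/17 = 153/17 = 9, a_5 = floor((13 + 5)/9) = 2.
  m_6 = 9*2 - 5 = 13, d_6 = (178 - 13^2)/9 = 9/9 = 1, a_6 = floor((13 + 13)/1) = 26.
  m_7 = 1*26 - 13 = 13, d_7 = (178 - 13^2)/1 = 9/1 = 9: (m_7, d_7) = (m_1, d_1) = (13, 9), so from here the quotients repeat a_1, ..., a_6; the period length is 6.
So sqrt(178) = [13; (2, 1, 12, 1, 2, 26)] with period length k = 6.
k is even, so the fundamental solution of x^2 - 178y^2 = 1 is (p_{k-1}, q_{k-1}) = (p_5, q_5); compute convergents through index 5.
Convergents (p_i = a_i*p_{i-1} + p_{i-2}, q_i = a_i*q_{i-1} + q_{i-2} with p_{-2}=0, p_{-1}=1, q_{-2}=1, q_{-1}=0):
  i=0: a_0=13, p_0 = 13*1 + 0 = 13, q_0 = 13*0 + 1 = 1.
  i=1: a_1=2, p_1 = 2*13 + 1 = 27, q_1 = 2*1 + 0 = 2.
  i=2: a_2=1, p_2 = 1*27 + 13 = 40, q_2 = 1*2 + 1 = 3.
  i=3: a_3=12, p_3 = 12*40 + 27 = 507, q_3 = 12*3 + 2 = 38.
  i=4: a_4=1, p_4 = 1*507 + 40 = 547, q_4 = 1*38 + 3 = 41.
  i=5: a_5=2, p_5 = 2*547 + 507 = 1601, q_5 = 2*41 + 38 = 120.
Check: 1601^2 - 178*120^2 = 2563201 - 2563200 = 1, so (x, y) = (1601, 120) solves the equation, and by the theorem it is the least positive solution.

(x, y) = (1601, 120)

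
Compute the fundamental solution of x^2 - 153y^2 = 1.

First expand sqrt(153) as a continued fraction. With x_i = (sqrt(153) + m_i)/d_i and (m_0, d_0) = (0, 1): a_0 = floor(sqrt(153)) = 12, since 12^2 = 144 <= 153 < 169 = 13^2.
Iterate m_{i+1} = d_i*a_i - m_i, d_{i+1} = (153 - m_{i+1}^2)/d_i, a_{i+1} = floor((a_0 + m_{i+1})/d_{i+1}):
  m_1 = 1*12 - 0 = 12, d_1 = (153 - 12^2)/1 = 9/1 = 9, a_1 = floor((12 + 12)/9) = 2.
  m_2 = 9*2 - 12 = 6, d_2 = (153 - 6^2)/9 = 117/9 = 13, a_2 = floor((12 + 6)/13) = 1.
  m_3 = 13*1 - 6 = 7, d_3 = (153 - 7^2)/13 = 104/13 = 8, a_3 = floor((12 + 7)/8) = 2.
  m_4 = 8*2 - 7 = 9, d_4 = (153 - 9^2)/8 = 72/8 = 9, a_4 = floor((12 + 9)/9) = 2.
  m_5 = 9*2 - 9 = 9, d_5 = (153 - 9^2)/9 = 72/9 = 8, a_5 = floor((12 + 9)/8) = 2.
  m_6 = 8*2 - 9 = 7, d_6 = (153 - 7^2)/8 = 104/8 = 13, a_6 = floor((12 + 7)/13) = 1.
  m_7 = 13*1 - 7 = 6, d_7 = (153 - 6^2)/13 = 117/13 = 9, a_7 = floor((12 + 6)/9) = 2.
  m_8 = 9*2 - 6 = 12, d_8 = (153 - 12^2)/9 = 9/9 = 1, a_8 = floor((12 + 12)/1) = 24.
  m_9 = 1*24 - 12 = 12, d_9 = (153 - 12^2)/1 = 9/1 = 9: (m_9, d_9) = (m_1, d_1) = (12, 9), so from here the quotients repeat a_1, ..., a_8; the period length is 8.
So sqrt(153) = [12; (2, 1, 2, 2, 2, 1, 2, 24)] with period length k = 8.
k is even, so the fundamental solution of x^2 - 153y^2 = 1 is (p_{k-1}, q_{k-1}) = (p_7, q_7); compute convergents through index 7.
Convergents (p_i = a_i*p_{i-1} + p_{i-2}, q_i = a_i*q_{i-1} + q_{i-2} with p_{-2}=0, p_{-1}=1, q_{-2}=1, q_{-1}=0):
  i=0: a_0=12, p_0 = 12*1 + 0 = 12, q_0 = 12*0 + 1 = 1.
  i=1: a_1=2, p_1 = 2*12 + 1 = 25, q_1 = 2*1 + 0 = 2.
  i=2: a_2=1, p_2 = 1*25 + 12 = 37, q_2 = 1*2 + 1 = 3.
  i=3: a_3=2, p_3 = 2*37 + 25 = 99, q_3 = 2*3 + 2 = 8.
  i=4: a_4=2, p_4 = 2*99 + 37 = 235, q_4 = 2*8 + 3 = 19.
  i=5: a_5=2, p_5 = 2*235 + 99 = 569, q_5 = 2*19 + 8 = 46.
  i=6: a_6=1, p_6 = 1*569 + 235 = 804, q_6 = 1*46 + 19 = 65.
  i=7: a_7=2, p_7 = 2*804 + 569 = 2177, q_7 = 2*65 + 46 = 176.
Check: 2177^2 - 153*176^2 = 4739329 - 4739328 = 1, so (x, y) = (2177, 176) solves the equation, and by the theorem it is the least positive solution.

(x, y) = (2177, 176)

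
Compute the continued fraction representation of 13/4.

[3; 4]

Run the Euclidean algorithm on 13 and 4; the successive quotients are the partial quotients a_0, a_1, ... (each step inverts the fractional part left over by the previous one):
  13 = 3*4 + 1, so a_0 = 3.
  4 = 4*1 + 0, so a_1 = 4.
The remainder reaches 0 after 2 divisions, so the expansion has 2 partial quotients, read off in order.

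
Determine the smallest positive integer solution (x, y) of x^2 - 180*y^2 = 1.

(x, y) = (161, 12)

First expand sqrt(180) as a continued fraction. With x_i = (sqrt(180) + m_i)/d_i and (m_0, d_0) = (0, 1): a_0 = floor(sqrt(180)) = 13, since 13^2 = 169 <= 180 < 196 = 14^2.
Iterate m_{i+1} = d_i*a_i - m_i, d_{i+1} = (180 - m_{i+1}^2)/d_i, a_{i+1} = floor((a_0 + m_{i+1})/d_{i+1}):
  m_1 = 1*13 - 0 = 13, d_1 = (180 - 13^2)/1 = 11/1 = 11, a_1 = floor((13 + 13)/11) = 2.
  m_2 = 11*2 - 13 = 9, d_2 = (180 - 9^2)/11 = 99/11 = 9, a_2 = floor((13 + 9)/9) = 2.
  m_3 = 9*2 - 9 = 9, d_3 = (180 - 9^2)/9 = 99/9 = 11, a_3 = floor((13 + 9)/11) = 2.
  m_4 = 11*2 - 9 = 13, d_4 = (180 - 13^2)/11 = 11/11 = 1, a_4 = floor((13 + 13)/1) = 26.
  m_5 = 1*26 - 13 = 13, d_5 = (180 - 13^2)/1 = 11/1 = 11: (m_5, d_5) = (m_1, d_1) = (13, 11), so from here the quotients repeat a_1, ..., a_4; the period length is 4.
So sqrt(180) = [13; (2, 2, 2, 26)] with period length k = 4.
k is even, so the fundamental solution of x^2 - 180y^2 = 1 is (p_{k-1}, q_{k-1}) = (p_3, q_3); compute convergents through index 3.
Convergents (p_i = a_i*p_{i-1} + p_{i-2}, q_i = a_i*q_{i-1} + q_{i-2} with p_{-2}=0, p_{-1}=1, q_{-2}=1, q_{-1}=0):
  i=0: a_0=13, p_0 = 13*1 + 0 = 13, q_0 = 13*0 + 1 = 1.
  i=1: a_1=2, p_1 = 2*13 + 1 = 27, q_1 = 2*1 + 0 = 2.
  i=2: a_2=2, p_2 = 2*27 + 13 = 67, q_2 = 2*2 + 1 = 5.
  i=3: a_3=2, p_3 = 2*67 + 27 = 161, q_3 = 2*5 + 2 = 12.
Check: 161^2 - 180*12^2 = 25921 - 25920 = 1, so (x, y) = (161, 12) solves the equation, and by the theorem it is the least positive solution.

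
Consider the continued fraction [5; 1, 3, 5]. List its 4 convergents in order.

5/1, 6/1, 23/4, 121/21

Using the convergent recurrence p_i = a_i*p_{i-1} + p_{i-2}, q_i = a_i*q_{i-1} + q_{i-2} with p_{-2}=0, p_{-1}=1, q_{-2}=1, q_{-1}=0:
  i=0: a_0=5, p_0 = 5*1 + 0 = 5, q_0 = 5*0 + 1 = 1.
  i=1: a_1=1, p_1 = 1*5 + 1 = 6, q_1 = 1*1 + 0 = 1.
  i=2: a_2=3, p_2 = 3*6 + 5 = 23, q_2 = 3*1 + 1 = 4.
  i=3: a_3=5, p_3 = 5*23 + 6 = 121, q_3 = 5*4 + 1 = 21.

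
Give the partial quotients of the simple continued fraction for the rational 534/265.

[2; 66, 4]

Run the Euclidean algorithm on 534 and 265; the successive quotients are the partial quotients a_0, a_1, ... (each step inverts the fractional part left over by the previous one):
  534 = 2*265 + 4, so a_0 = 2.
  265 = 66*4 + 1, so a_1 = 66.
  4 = 4*1 + 0, so a_2 = 4.
The remainder reaches 0 after 3 divisions, so the expansion has 3 partial quotients, read off in order.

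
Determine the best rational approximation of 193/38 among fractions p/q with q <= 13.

66/13

Expand x = 193/38 as a continued fraction with the Euclidean algorithm:
  193 = 5*38 + 3, so a_0 = 5.
  38 = 12*3 + 2, so a_1 = 12.
  3 = 1*2 + 1, so a_2 = 1.
  2 = 2*1 + 0, so a_3 = 2.
so x = [5; 12, 1, 2].
Convergents (p_i = a_i*p_{i-1} + p_{i-2}, q_i = a_i*q_{i-1} + q_{i-2} with p_{-2}=0, p_{-1}=1, q_{-2}=1, q_{-1}=0), until the denominator exceeds 13:
  i=0: a_0=5, p_0 = 5*1 + 0 = 5, q_0 = 5*0 + 1 = 1.
  i=1: a_1=12, p_1 = 12*5 + 1 = 61, q_1 = 12*1 + 0 = 12.
  i=2: a_2=1, p_2 = 1*61 + 5 = 66, q_2 = 1*12 + 1 = 13.
  i=3: a_3=2, p_3 = 2*66 + 61 = 193, q_3 = 2*13 + 12 = 38.
q_3 = 38 > 13, so the last convergent with denominator <= 13 is p_2/q_2 = 66/13.
The closest fraction with denominator <= 13 is either p_2/q_2 or the intermediate fraction (k*p_2 + p_1)/(k*q_2 + q_1) with the largest k >= 1 whose denominator stays <= 13; these approach x as k grows, and every other convergent or intermediate fraction in range is farther away.
Largest k: floor((13 - q_1)/q_2) = floor((13 - 12)/13) = 0.
Since k = 0, no intermediate fraction beyond p_2/q_2 has denominator <= 13, so the convergent 66/13 is the closest (its error is |193*13 - 66*38|/(38*13) = 1/494).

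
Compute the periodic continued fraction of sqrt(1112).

Write x_i = (sqrt(1112) + m_i)/d_i with (m_0, d_0) = (0, 1). a_0 = floor(sqrt(1112)) = 33, since 33^2 = 1089 <= 1112 < 1156 = 34^2.
Iterate m_{i+1} = d_i*a_i - m_i, d_{i+1} = (1112 - m_{i+1}^2)/d_i, a_{i+1} = floor((a_0 + m_{i+1})/d_{i+1}):
  m_1 = 1*33 - 0 = 33, d_1 = (1112 - 33^2)/1 = 23/1 = 23, a_1 = floor((33 + 33)/23) = 2.
  m_2 = 23*2 - 33 = 13, d_2 = (1112 - 13^2)/23 = 943/23 = 41, a_2 = floor((33 + 13)/41) = 1.
  m_3 = 41*1 - 13 = 28, d_3 = (1112 - 28^2)/41 = 328/41 = 8, a_3 = floor((33 + 28)/8) = 7.
  m_4 = 8*7 - 28 = 28, d_4 = (1112 - 28^2)/8 = 328/8 = 41, a_4 = floor((33 + 28)/41) = 1.
  m_5 = 41*1 - 28 = 13, d_5 = (1112 - 13^2)/41 = 943/41 = 23, a_5 = floor((33 + 13)/23) = 2.
  m_6 = 23*2 - 13 = 33, d_6 = (1112 - 33^2)/23 = 23/23 = 1, a_6 = floor((33 + 33)/1) = 66.
  m_7 = 1*66 - 33 = 33, d_7 = (1112 - 33^2)/1 = 23/1 = 23: (m_7, d_7) = (m_1, d_1) = (33, 23), so from here the quotients repeat a_1, ..., a_6; the period length is 6.
Hence the expansion of sqrt(1112) is a_0 = 33 followed by the repeating block 2, 1, 7, 1, 2, 66 (period 6).

[33; (2, 1, 7, 1, 2, 66)]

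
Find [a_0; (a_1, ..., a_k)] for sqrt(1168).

Write x_i = (sqrt(1168) + m_i)/d_i with (m_0, d_0) = (0, 1). a_0 = floor(sqrt(1168)) = 34, since 34^2 = 1156 <= 1168 < 1225 = 35^2.
Iterate m_{i+1} = d_i*a_i - m_i, d_{i+1} = (1168 - m_{i+1}^2)/d_i, a_{i+1} = floor((a_0 + m_{i+1})/d_{i+1}):
  m_1 = 1*34 - 0 = 34, d_1 = (1168 - 34^2)/1 = 12/1 = 12, a_1 = floor((34 + 34)/12) = 5.
  m_2 = 12*5 - 34 = 26, d_2 = (1168 - 26^2)/12 = 492/12 = 41, a_2 = floor((34 + 26)/41) = 1.
  m_3 = 41*1 - 26 = 15, d_3 = (1168 - 15^2)/41 = 943/41 = 23, a_3 = floor((34 + 15)/23) = 2.
  m_4 = 23*2 - 15 = 31, d_4 = (1168 - 31^2)/23 = 207/23 = 9, a_4 = floor((34 + 31)/9) = 7.
  m_5 = 9*7 - 31 = 32, d_5 = (1168 - 32^2)/9 = 144/9 = 16, a_5 = floor((34 + 32)/16) = 4.
  m_6 = 16*4 - 32 = 32, d_6 = (1168 - 32^2)/16 = 144/16 = 9, a_6 = floor((34 + 32)/9) = 7.
  m_7 = 9*7 - 32 = 31, d_7 = (1168 - 31^2)/9 = 207/9 = 23, a_7 = floor((34 + 31)/23) = 2.
  m_8 = 23*2 - 31 = 15, d_8 = (1168 - 15^2)/23 = 943/23 = 41, a_8 = floor((34 + 15)/41) = 1.
  m_9 = 41*1 - 15 = 26, d_9 = (1168 - 26^2)/41 = 492/41 = 12, a_9 = floor((34 + 26)/12) = 5.
  m_10 = 12*5 - 26 = 34, d_10 = (1168 - 34^2)/12 = 12/12 = 1, a_10 = floor((34 + 34)/1) = 68.
  m_11 = 1*68 - 34 = 34, d_11 = (1168 - 34^2)/1 = 12/1 = 12: (m_11, d_11) = (m_1, d_1) = (34, 12), so from here the quotients repeat a_1, ..., a_10; the period length is 10.
Hence the expansion of sqrt(1168) is a_0 = 34 followed by the repeating block 5, 1, 2, 7, 4, 7, 2, 1, 5, 68 (period 10).

[34; (5, 1, 2, 7, 4, 7, 2, 1, 5, 68)]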